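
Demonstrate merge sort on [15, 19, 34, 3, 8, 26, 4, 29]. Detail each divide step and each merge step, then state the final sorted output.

Merge sort trace:

Split: [15, 19, 34, 3, 8, 26, 4, 29] -> [15, 19, 34, 3] and [8, 26, 4, 29]
  Split: [15, 19, 34, 3] -> [15, 19] and [34, 3]
    Split: [15, 19] -> [15] and [19]
    Merge: [15] + [19] -> [15, 19]
    Split: [34, 3] -> [34] and [3]
    Merge: [34] + [3] -> [3, 34]
  Merge: [15, 19] + [3, 34] -> [3, 15, 19, 34]
  Split: [8, 26, 4, 29] -> [8, 26] and [4, 29]
    Split: [8, 26] -> [8] and [26]
    Merge: [8] + [26] -> [8, 26]
    Split: [4, 29] -> [4] and [29]
    Merge: [4] + [29] -> [4, 29]
  Merge: [8, 26] + [4, 29] -> [4, 8, 26, 29]
Merge: [3, 15, 19, 34] + [4, 8, 26, 29] -> [3, 4, 8, 15, 19, 26, 29, 34]

Final sorted array: [3, 4, 8, 15, 19, 26, 29, 34]

The merge sort proceeds by recursively splitting the array and merging sorted halves.
After all merges, the sorted array is [3, 4, 8, 15, 19, 26, 29, 34].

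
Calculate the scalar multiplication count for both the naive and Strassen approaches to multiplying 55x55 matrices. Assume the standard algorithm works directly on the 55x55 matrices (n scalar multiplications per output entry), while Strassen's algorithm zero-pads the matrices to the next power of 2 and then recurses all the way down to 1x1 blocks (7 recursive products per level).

Matrix multiplication for 55x55 matrices:

Strassen's algorithm requires power-of-2 dimensions. Pad 55x55 to 64x64 (next power of 2).

Standard algorithm: 55^3 = 166375 multiplications
Strassen's algorithm: 7^(log2(64)) = 7^6 = 117649 multiplications
Savings: 166375 - 117649 = 48726 multiplications

Standard: 166375 multiplications (55^3). Strassen: 117649 multiplications (7^6, after padding to 64x64). Strassen reduces 8 recursive multiplications to 7 at each level.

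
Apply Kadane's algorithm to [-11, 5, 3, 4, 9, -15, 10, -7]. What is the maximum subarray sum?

Using Kadane's algorithm on [-11, 5, 3, 4, 9, -15, 10, -7]:

Scanning through the array:
Position 1 (value 5): max_ending_here = 5, max_so_far = 5
Position 2 (value 3): max_ending_here = 8, max_so_far = 8
Position 3 (value 4): max_ending_here = 12, max_so_far = 12
Position 4 (value 9): max_ending_here = 21, max_so_far = 21
Position 5 (value -15): max_ending_here = 6, max_so_far = 21
Position 6 (value 10): max_ending_here = 16, max_so_far = 21
Position 7 (value -7): max_ending_here = 9, max_so_far = 21

Maximum subarray: [5, 3, 4, 9]
Maximum sum: 21

The maximum subarray is [5, 3, 4, 9] with sum 21. This subarray runs from index 1 to index 4.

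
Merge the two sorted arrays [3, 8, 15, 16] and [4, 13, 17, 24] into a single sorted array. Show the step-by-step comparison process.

Merging process:

Compare 3 vs 4: take 3 from left. Merged: [3]
Compare 8 vs 4: take 4 from right. Merged: [3, 4]
Compare 8 vs 13: take 8 from left. Merged: [3, 4, 8]
Compare 15 vs 13: take 13 from right. Merged: [3, 4, 8, 13]
Compare 15 vs 17: take 15 from left. Merged: [3, 4, 8, 13, 15]
Compare 16 vs 17: take 16 from left. Merged: [3, 4, 8, 13, 15, 16]
Append remaining from right: [17, 24]. Merged: [3, 4, 8, 13, 15, 16, 17, 24]

Final merged array: [3, 4, 8, 13, 15, 16, 17, 24]
Total comparisons: 6

The merged array is [3, 4, 8, 13, 15, 16, 17, 24], requiring 6 comparisons. The merge step runs in O(n) time where n is the total number of elements.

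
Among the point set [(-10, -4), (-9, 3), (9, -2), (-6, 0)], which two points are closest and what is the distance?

Computing all pairwise distances among 4 points:

d((-10, -4), (-9, 3)) = 7.0711
d((-10, -4), (9, -2)) = 19.105
d((-10, -4), (-6, 0)) = 5.6569
d((-9, 3), (9, -2)) = 18.6815
d((-9, 3), (-6, 0)) = 4.2426 <-- minimum
d((9, -2), (-6, 0)) = 15.1327

Closest pair: (-9, 3) and (-6, 0) with distance 4.2426

The closest pair is (-9, 3) and (-6, 0) with Euclidean distance 4.2426. For 4 points, brute-force pairwise comparison is shown above. For large n, the divide-and-conquer algorithm (sort by x, recurse on halves, check the dividing strip) achieves O(n log n).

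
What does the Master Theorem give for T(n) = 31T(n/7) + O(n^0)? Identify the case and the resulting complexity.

Master Theorem for T(n) = 31T(n/7) + O(n^0):

a = 31, b = 7, c = 0
log_b(a) = log_7(31) = 1.7647

Case 1: c = 0 < log_7(31) = 1.7647
T(n) = O(n^(log_7 31))

For T(n) = 31T(n/7) + O(n^0): log_7(31) = 1.7647. This is Case 1 of the Master Theorem (c < log_b(a), work dominated by leaves), giving O(n^(log_7 31)).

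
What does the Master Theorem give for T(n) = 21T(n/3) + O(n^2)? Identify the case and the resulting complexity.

Master Theorem for T(n) = 21T(n/3) + O(n^2):

a = 21, b = 3, c = 2
log_b(a) = log_3(21) = 2.7712

Case 1: c = 2 < log_3(21) = 2.7712
T(n) = O(n^(log_3 21))

For T(n) = 21T(n/3) + O(n^2): log_3(21) = 2.7712. This is Case 1 of the Master Theorem (c < log_b(a), work dominated by leaves), giving O(n^(log_3 21)).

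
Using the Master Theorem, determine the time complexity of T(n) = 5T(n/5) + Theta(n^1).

Master Theorem for T(n) = 5T(n/5) + O(n^1):

a = 5, b = 5, c = 1
log_b(a) = log_5(5) = 1.0000

Case 2: c = 1 = log_5(5) = 1.0000
T(n) = O(n^1 log n) = O(n log n)

For T(n) = 5T(n/5) + O(n^1): log_5(5) = 1.0000. This is Case 2 of the Master Theorem (c = log_b(a), equal work at all levels), giving O(n log n).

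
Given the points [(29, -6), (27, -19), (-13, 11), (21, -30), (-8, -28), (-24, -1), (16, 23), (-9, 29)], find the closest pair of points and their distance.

Computing all pairwise distances among 8 points:

d((29, -6), (27, -19)) = 13.1529
d((29, -6), (-13, 11)) = 45.31
d((29, -6), (21, -30)) = 25.2982
d((29, -6), (-8, -28)) = 43.0465
d((29, -6), (-24, -1)) = 53.2353
d((29, -6), (16, 23)) = 31.7805
d((29, -6), (-9, 29)) = 51.6624
d((27, -19), (-13, 11)) = 50.0
d((27, -19), (21, -30)) = 12.53 <-- minimum
d((27, -19), (-8, -28)) = 36.1386
d((27, -19), (-24, -1)) = 54.0833
d((27, -19), (16, 23)) = 43.4166
d((27, -19), (-9, 29)) = 60.0
d((-13, 11), (21, -30)) = 53.2635
d((-13, 11), (-8, -28)) = 39.3192
d((-13, 11), (-24, -1)) = 16.2788
d((-13, 11), (16, 23)) = 31.3847
d((-13, 11), (-9, 29)) = 18.4391
d((21, -30), (-8, -28)) = 29.0689
d((21, -30), (-24, -1)) = 53.535
d((21, -30), (16, 23)) = 53.2353
d((21, -30), (-9, 29)) = 66.1891
d((-8, -28), (-24, -1)) = 31.3847
d((-8, -28), (16, 23)) = 56.3649
d((-8, -28), (-9, 29)) = 57.0088
d((-24, -1), (16, 23)) = 46.6476
d((-24, -1), (-9, 29)) = 33.541
d((16, 23), (-9, 29)) = 25.7099

Closest pair: (27, -19) and (21, -30) with distance 12.53

The closest pair is (27, -19) and (21, -30) with Euclidean distance 12.53. For 8 points, brute-force pairwise comparison is shown above. For large n, the divide-and-conquer algorithm (sort by x, recurse on halves, check the dividing strip) achieves O(n log n).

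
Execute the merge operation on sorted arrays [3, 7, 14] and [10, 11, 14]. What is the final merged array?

Merging process:

Compare 3 vs 10: take 3 from left. Merged: [3]
Compare 7 vs 10: take 7 from left. Merged: [3, 7]
Compare 14 vs 10: take 10 from right. Merged: [3, 7, 10]
Compare 14 vs 11: take 11 from right. Merged: [3, 7, 10, 11]
Compare 14 vs 14: take 14 from left. Merged: [3, 7, 10, 11, 14]
Append remaining from right: [14]. Merged: [3, 7, 10, 11, 14, 14]

Final merged array: [3, 7, 10, 11, 14, 14]
Total comparisons: 5

The merged array is [3, 7, 10, 11, 14, 14], requiring 5 comparisons. The merge step runs in O(n) time where n is the total number of elements.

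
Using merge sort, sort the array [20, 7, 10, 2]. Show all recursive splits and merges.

Merge sort trace:

Split: [20, 7, 10, 2] -> [20, 7] and [10, 2]
  Split: [20, 7] -> [20] and [7]
  Merge: [20] + [7] -> [7, 20]
  Split: [10, 2] -> [10] and [2]
  Merge: [10] + [2] -> [2, 10]
Merge: [7, 20] + [2, 10] -> [2, 7, 10, 20]

Final sorted array: [2, 7, 10, 20]

The merge sort proceeds by recursively splitting the array and merging sorted halves.
After all merges, the sorted array is [2, 7, 10, 20].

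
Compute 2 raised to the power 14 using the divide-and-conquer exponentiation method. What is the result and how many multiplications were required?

Computing 2^14 by squaring (build up from 2^1; each line after the first costs one multiplication):

2^1 = 2
2^2 = (2^1)^2 = 2^2 = 4
2^3 = 2 * 2^2 = 2 * 4 = 8
2^6 = (2^3)^2 = 8^2 = 64
2^7 = 2 * 2^6 = 2 * 64 = 128
2^14 = (2^7)^2 = 128^2 = 16384

Result: 16384
Multiplications needed: 5 (5 lines after 2^1)

2^14 = 16384. Using exponentiation by squaring, this requires 5 multiplications. The key idea: if the exponent is even, square the half-power; if odd, multiply by the base once.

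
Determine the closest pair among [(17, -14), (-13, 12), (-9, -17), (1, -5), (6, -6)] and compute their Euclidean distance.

Computing all pairwise distances among 5 points:

d((17, -14), (-13, 12)) = 39.6989
d((17, -14), (-9, -17)) = 26.1725
d((17, -14), (1, -5)) = 18.3576
d((17, -14), (6, -6)) = 13.6015
d((-13, 12), (-9, -17)) = 29.2746
d((-13, 12), (1, -5)) = 22.0227
d((-13, 12), (6, -6)) = 26.1725
d((-9, -17), (1, -5)) = 15.6205
d((-9, -17), (6, -6)) = 18.6011
d((1, -5), (6, -6)) = 5.099 <-- minimum

Closest pair: (1, -5) and (6, -6) with distance 5.099

The closest pair is (1, -5) and (6, -6) with Euclidean distance 5.099. For 5 points, brute-force pairwise comparison is shown above. For large n, the divide-and-conquer algorithm (sort by x, recurse on halves, check the dividing strip) achieves O(n log n).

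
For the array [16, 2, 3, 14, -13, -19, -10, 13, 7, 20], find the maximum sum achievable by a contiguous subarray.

Using Kadane's algorithm on [16, 2, 3, 14, -13, -19, -10, 13, 7, 20]:

Scanning through the array:
Position 1 (value 2): max_ending_here = 18, max_so_far = 18
Position 2 (value 3): max_ending_here = 21, max_so_far = 21
Position 3 (value 14): max_ending_here = 35, max_so_far = 35
Position 4 (value -13): max_ending_here = 22, max_so_far = 35
Position 5 (value -19): max_ending_here = 3, max_so_far = 35
Position 6 (value -10): max_ending_here = -7, max_so_far = 35
Position 7 (value 13): max_ending_here = 13, max_so_far = 35
Position 8 (value 7): max_ending_here = 20, max_so_far = 35
Position 9 (value 20): max_ending_here = 40, max_so_far = 40

Maximum subarray: [13, 7, 20]
Maximum sum: 40

The maximum subarray is [13, 7, 20] with sum 40. This subarray runs from index 7 to index 9.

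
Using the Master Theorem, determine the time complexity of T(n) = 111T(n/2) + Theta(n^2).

Master Theorem for T(n) = 111T(n/2) + O(n^2):

a = 111, b = 2, c = 2
log_b(a) = log_2(111) = 6.7944

Case 1: c = 2 < log_2(111) = 6.7944
T(n) = O(n^(log_2 111))

For T(n) = 111T(n/2) + O(n^2): log_2(111) = 6.7944. This is Case 1 of the Master Theorem (c < log_b(a), work dominated by leaves), giving O(n^(log_2 111)).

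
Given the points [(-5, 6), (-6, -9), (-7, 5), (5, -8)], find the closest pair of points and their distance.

Computing all pairwise distances among 4 points:

d((-5, 6), (-6, -9)) = 15.0333
d((-5, 6), (-7, 5)) = 2.2361 <-- minimum
d((-5, 6), (5, -8)) = 17.2047
d((-6, -9), (-7, 5)) = 14.0357
d((-6, -9), (5, -8)) = 11.0454
d((-7, 5), (5, -8)) = 17.6918

Closest pair: (-5, 6) and (-7, 5) with distance 2.2361

The closest pair is (-5, 6) and (-7, 5) with Euclidean distance 2.2361. For 4 points, brute-force pairwise comparison is shown above. For large n, the divide-and-conquer algorithm (sort by x, recurse on halves, check the dividing strip) achieves O(n log n).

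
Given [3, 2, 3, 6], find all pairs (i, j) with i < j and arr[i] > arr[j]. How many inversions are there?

Finding inversions in [3, 2, 3, 6]:

(0, 1): arr[0]=3 > arr[1]=2

Total inversions: 1

The array has 1 inversion(s): (0,1). Each pair (i,j) satisfies i < j and arr[i] > arr[j].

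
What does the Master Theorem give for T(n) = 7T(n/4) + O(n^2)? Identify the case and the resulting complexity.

Master Theorem for T(n) = 7T(n/4) + O(n^2):

a = 7, b = 4, c = 2
log_b(a) = log_4(7) = 1.4037

Case 3: c = 2 > log_4(7) = 1.4037
T(n) = O(n^2) = O(n^2)

For T(n) = 7T(n/4) + O(n^2): log_4(7) = 1.4037. This is Case 3 of the Master Theorem (c > log_b(a), work dominated by root), giving O(n^2).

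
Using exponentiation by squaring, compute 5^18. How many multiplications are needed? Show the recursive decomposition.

Computing 5^18 by squaring (build up from 5^1; each line after the first costs one multiplication):

5^1 = 5
5^2 = (5^1)^2 = 5^2 = 25
5^4 = (5^2)^2 = 25^2 = 625
5^8 = (5^4)^2 = 625^2 = 390625
5^9 = 5 * 5^8 = 5 * 390625 = 1953125
5^18 = (5^9)^2 = 1953125^2 = 3814697265625

Result: 3814697265625
Multiplications needed: 5 (5 lines after 5^1)

5^18 = 3814697265625. Using exponentiation by squaring, this requires 5 multiplications. The key idea: if the exponent is even, square the half-power; if odd, multiply by the base once.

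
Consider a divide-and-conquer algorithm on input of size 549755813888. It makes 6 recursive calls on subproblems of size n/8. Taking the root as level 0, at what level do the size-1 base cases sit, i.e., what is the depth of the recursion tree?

For divide and conquer with division factor 8:

Problem sizes at each level:
Level 0: 549755813888
Level 1: 68719476736
Level 2: 8589934592
Level 3: 1073741824
Level 4: 134217728
Level 5: 16777216
Level 6: 2097152
Level 7: 262144
Level 8: 32768
Level 9: 4096
Level 10: 512
Level 11: 64
Level 12: 8
Level 13: 1

The root is level 0 and the size-1 base case is level 13 (the tree spans levels 0 through 13, i.e. 14 levels counting the root), so the depth is the number of divisions: log_8(549755813888) = 13

The recursion tree depth is log_8(549755813888) = 13. At each level, the problem size is divided by 8, so it takes 13 divisions to reduce to a base case of size 1. The algorithm makes 6 recursive calls at each level.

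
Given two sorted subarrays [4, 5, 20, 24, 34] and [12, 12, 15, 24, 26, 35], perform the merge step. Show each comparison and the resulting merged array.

Merging process:

Compare 4 vs 12: take 4 from left. Merged: [4]
Compare 5 vs 12: take 5 from left. Merged: [4, 5]
Compare 20 vs 12: take 12 from right. Merged: [4, 5, 12]
Compare 20 vs 12: take 12 from right. Merged: [4, 5, 12, 12]
Compare 20 vs 15: take 15 from right. Merged: [4, 5, 12, 12, 15]
Compare 20 vs 24: take 20 from left. Merged: [4, 5, 12, 12, 15, 20]
Compare 24 vs 24: take 24 from left. Merged: [4, 5, 12, 12, 15, 20, 24]
Compare 34 vs 24: take 24 from right. Merged: [4, 5, 12, 12, 15, 20, 24, 24]
Compare 34 vs 26: take 26 from right. Merged: [4, 5, 12, 12, 15, 20, 24, 24, 26]
Compare 34 vs 35: take 34 from left. Merged: [4, 5, 12, 12, 15, 20, 24, 24, 26, 34]
Append remaining from right: [35]. Merged: [4, 5, 12, 12, 15, 20, 24, 24, 26, 34, 35]

Final merged array: [4, 5, 12, 12, 15, 20, 24, 24, 26, 34, 35]
Total comparisons: 10

The merged array is [4, 5, 12, 12, 15, 20, 24, 24, 26, 34, 35], requiring 10 comparisons. The merge step runs in O(n) time where n is the total number of elements.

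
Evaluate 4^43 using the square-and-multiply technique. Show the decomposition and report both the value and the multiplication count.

Computing 4^43 by squaring (build up from 4^1; each line after the first costs one multiplication):

4^1 = 4
4^2 = (4^1)^2 = 4^2 = 16
4^4 = (4^2)^2 = 16^2 = 256
4^5 = 4 * 4^4 = 4 * 256 = 1024
4^10 = (4^5)^2 = 1024^2 = 1048576
4^20 = (4^10)^2 = 1048576^2 = 1099511627776
4^21 = 4 * 4^20 = 4 * 1099511627776 = 4398046511104
4^42 = (4^21)^2 = 4398046511104^2 = 19342813113834066795298816
4^43 = 4 * 4^42 = 4 * 19342813113834066795298816 = 77371252455336267181195264

Result: 77371252455336267181195264
Multiplications needed: 8 (8 lines after 4^1)

4^43 = 77371252455336267181195264. Using exponentiation by squaring, this requires 8 multiplications. The key idea: if the exponent is even, square the half-power; if odd, multiply by the base once.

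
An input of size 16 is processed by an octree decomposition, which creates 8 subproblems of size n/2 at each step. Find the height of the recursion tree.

For divide and conquer with division factor 2:

Problem sizes at each level:
Level 0: 16
Level 1: 8
Level 2: 4
Level 3: 2
Level 4: 1

The root is level 0 and the size-1 base case is level 4 (the tree spans levels 0 through 4, i.e. 5 levels counting the root), so the depth is the number of divisions: log_2(16) = 4

The recursion tree depth is log_2(16) = 4. At each level, the problem size is divided by 2, so it takes 4 divisions to reduce to a base case of size 1. The algorithm makes 8 recursive calls at each level.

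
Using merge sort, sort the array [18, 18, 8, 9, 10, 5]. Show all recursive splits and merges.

Merge sort trace:

Split: [18, 18, 8, 9, 10, 5] -> [18, 18, 8] and [9, 10, 5]
  Split: [18, 18, 8] -> [18] and [18, 8]
    Split: [18, 8] -> [18] and [8]
    Merge: [18] + [8] -> [8, 18]
  Merge: [18] + [8, 18] -> [8, 18, 18]
  Split: [9, 10, 5] -> [9] and [10, 5]
    Split: [10, 5] -> [10] and [5]
    Merge: [10] + [5] -> [5, 10]
  Merge: [9] + [5, 10] -> [5, 9, 10]
Merge: [8, 18, 18] + [5, 9, 10] -> [5, 8, 9, 10, 18, 18]

Final sorted array: [5, 8, 9, 10, 18, 18]

The merge sort proceeds by recursively splitting the array and merging sorted halves.
After all merges, the sorted array is [5, 8, 9, 10, 18, 18].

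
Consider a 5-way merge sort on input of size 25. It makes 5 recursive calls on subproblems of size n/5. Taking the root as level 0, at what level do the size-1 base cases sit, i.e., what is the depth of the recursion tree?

For divide and conquer with division factor 5:

Problem sizes at each level:
Level 0: 25
Level 1: 5
Level 2: 1

The root is level 0 and the size-1 base case is level 2 (the tree spans levels 0 through 2, i.e. 3 levels counting the root), so the depth is the number of divisions: log_5(25) = 2

The recursion tree depth is log_5(25) = 2. At each level, the problem size is divided by 5, so it takes 2 divisions to reduce to a base case of size 1. The algorithm makes 5 recursive calls at each level.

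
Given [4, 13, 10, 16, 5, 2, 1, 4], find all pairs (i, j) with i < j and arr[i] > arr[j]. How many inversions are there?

Finding inversions in [4, 13, 10, 16, 5, 2, 1, 4]:

(0, 5): arr[0]=4 > arr[5]=2
(0, 6): arr[0]=4 > arr[6]=1
(1, 2): arr[1]=13 > arr[2]=10
(1, 4): arr[1]=13 > arr[4]=5
(1, 5): arr[1]=13 > arr[5]=2
(1, 6): arr[1]=13 > arr[6]=1
(1, 7): arr[1]=13 > arr[7]=4
(2, 4): arr[2]=10 > arr[4]=5
(2, 5): arr[2]=10 > arr[5]=2
(2, 6): arr[2]=10 > arr[6]=1
(2, 7): arr[2]=10 > arr[7]=4
(3, 4): arr[3]=16 > arr[4]=5
(3, 5): arr[3]=16 > arr[5]=2
(3, 6): arr[3]=16 > arr[6]=1
(3, 7): arr[3]=16 > arr[7]=4
(4, 5): arr[4]=5 > arr[5]=2
(4, 6): arr[4]=5 > arr[6]=1
(4, 7): arr[4]=5 > arr[7]=4
(5, 6): arr[5]=2 > arr[6]=1

Total inversions: 19

The array has 19 inversion(s): (0,5), (0,6), (1,2), (1,4), (1,5), (1,6), (1,7), (2,4), (2,5), (2,6), (2,7), (3,4), (3,5), (3,6), (3,7), (4,5), (4,6), (4,7), (5,6). Each pair (i,j) satisfies i < j and arr[i] > arr[j].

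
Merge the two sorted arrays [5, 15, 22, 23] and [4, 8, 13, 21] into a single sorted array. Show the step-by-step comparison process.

Merging process:

Compare 5 vs 4: take 4 from right. Merged: [4]
Compare 5 vs 8: take 5 from left. Merged: [4, 5]
Compare 15 vs 8: take 8 from right. Merged: [4, 5, 8]
Compare 15 vs 13: take 13 from right. Merged: [4, 5, 8, 13]
Compare 15 vs 21: take 15 from left. Merged: [4, 5, 8, 13, 15]
Compare 22 vs 21: take 21 from right. Merged: [4, 5, 8, 13, 15, 21]
Append remaining from left: [22, 23]. Merged: [4, 5, 8, 13, 15, 21, 22, 23]

Final merged array: [4, 5, 8, 13, 15, 21, 22, 23]
Total comparisons: 6

The merged array is [4, 5, 8, 13, 15, 21, 22, 23], requiring 6 comparisons. The merge step runs in O(n) time where n is the total number of elements.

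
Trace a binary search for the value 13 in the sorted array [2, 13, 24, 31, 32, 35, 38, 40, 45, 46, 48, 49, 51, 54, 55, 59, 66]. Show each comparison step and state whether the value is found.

Binary search for 13 in [2, 13, 24, 31, 32, 35, 38, 40, 45, 46, 48, 49, 51, 54, 55, 59, 66]:

lo=0, hi=16, mid=8, arr[mid]=45 -> 45 > 13, search left half
lo=0, hi=7, mid=3, arr[mid]=31 -> 31 > 13, search left half
lo=0, hi=2, mid=1, arr[mid]=13 -> Found target at index 1!

Binary search finds 13 at index 1 after 3 comparisons. The search repeatedly halves the search space by comparing with the middle element.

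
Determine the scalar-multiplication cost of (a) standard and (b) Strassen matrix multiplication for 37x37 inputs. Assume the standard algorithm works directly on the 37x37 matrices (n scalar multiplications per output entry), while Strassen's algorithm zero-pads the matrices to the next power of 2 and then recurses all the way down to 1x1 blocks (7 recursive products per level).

Matrix multiplication for 37x37 matrices:

Strassen's algorithm requires power-of-2 dimensions. Pad 37x37 to 64x64 (next power of 2).

Standard algorithm: 37^3 = 50653 multiplications
Strassen's algorithm: 7^(log2(64)) = 7^6 = 117649 multiplications
Difference: 50653 - 117649 = -66996 (Strassen uses MORE here due to padding overhead — for small or just-over-power-of-2 n, padding can outweigh the per-level savings)

Standard: 50653 multiplications (37^3). Strassen: 117649 multiplications (7^6, after padding to 64x64). Strassen reduces 8 recursive multiplications to 7 at each level.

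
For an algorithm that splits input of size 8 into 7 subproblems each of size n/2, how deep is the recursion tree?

For divide and conquer with division factor 2:

Problem sizes at each level:
Level 0: 8
Level 1: 4
Level 2: 2
Level 3: 1

The root is level 0 and the size-1 base case is level 3 (the tree spans levels 0 through 3, i.e. 4 levels counting the root), so the depth is the number of divisions: log_2(8) = 3

The recursion tree depth is log_2(8) = 3. At each level, the problem size is divided by 2, so it takes 3 divisions to reduce to a base case of size 1. The algorithm makes 7 recursive calls at each level.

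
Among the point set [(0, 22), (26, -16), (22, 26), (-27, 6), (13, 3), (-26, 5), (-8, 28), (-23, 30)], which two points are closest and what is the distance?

Computing all pairwise distances among 8 points:

d((0, 22), (26, -16)) = 46.0435
d((0, 22), (22, 26)) = 22.3607
d((0, 22), (-27, 6)) = 31.3847
d((0, 22), (13, 3)) = 23.0217
d((0, 22), (-26, 5)) = 31.0644
d((0, 22), (-8, 28)) = 10.0
d((0, 22), (-23, 30)) = 24.3516
d((26, -16), (22, 26)) = 42.19
d((26, -16), (-27, 6)) = 57.3847
d((26, -16), (13, 3)) = 23.0217
d((26, -16), (-26, 5)) = 56.0803
d((26, -16), (-8, 28)) = 55.6058
d((26, -16), (-23, 30)) = 67.2086
d((22, 26), (-27, 6)) = 52.9245
d((22, 26), (13, 3)) = 24.6982
d((22, 26), (-26, 5)) = 52.3927
d((22, 26), (-8, 28)) = 30.0666
d((22, 26), (-23, 30)) = 45.1774
d((-27, 6), (13, 3)) = 40.1123
d((-27, 6), (-26, 5)) = 1.4142 <-- minimum
d((-27, 6), (-8, 28)) = 29.0689
d((-27, 6), (-23, 30)) = 24.3311
d((13, 3), (-26, 5)) = 39.0512
d((13, 3), (-8, 28)) = 32.6497
d((13, 3), (-23, 30)) = 45.0
d((-26, 5), (-8, 28)) = 29.2062
d((-26, 5), (-23, 30)) = 25.1794
d((-8, 28), (-23, 30)) = 15.1327

Closest pair: (-27, 6) and (-26, 5) with distance 1.4142

The closest pair is (-27, 6) and (-26, 5) with Euclidean distance 1.4142. For 8 points, brute-force pairwise comparison is shown above. For large n, the divide-and-conquer algorithm (sort by x, recurse on halves, check the dividing strip) achieves O(n log n).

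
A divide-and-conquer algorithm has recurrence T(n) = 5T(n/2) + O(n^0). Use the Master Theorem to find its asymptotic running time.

Master Theorem for T(n) = 5T(n/2) + O(n^0):

a = 5, b = 2, c = 0
log_b(a) = log_2(5) = 2.3219

Case 1: c = 0 < log_2(5) = 2.3219
T(n) = O(n^(log_2 5))

For T(n) = 5T(n/2) + O(n^0): log_2(5) = 2.3219. This is Case 1 of the Master Theorem (c < log_b(a), work dominated by leaves), giving O(n^(log_2 5)).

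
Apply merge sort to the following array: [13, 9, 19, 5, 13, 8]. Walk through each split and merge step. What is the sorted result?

Merge sort trace:

Split: [13, 9, 19, 5, 13, 8] -> [13, 9, 19] and [5, 13, 8]
  Split: [13, 9, 19] -> [13] and [9, 19]
    Split: [9, 19] -> [9] and [19]
    Merge: [9] + [19] -> [9, 19]
  Merge: [13] + [9, 19] -> [9, 13, 19]
  Split: [5, 13, 8] -> [5] and [13, 8]
    Split: [13, 8] -> [13] and [8]
    Merge: [13] + [8] -> [8, 13]
  Merge: [5] + [8, 13] -> [5, 8, 13]
Merge: [9, 13, 19] + [5, 8, 13] -> [5, 8, 9, 13, 13, 19]

Final sorted array: [5, 8, 9, 13, 13, 19]

The merge sort proceeds by recursively splitting the array and merging sorted halves.
After all merges, the sorted array is [5, 8, 9, 13, 13, 19].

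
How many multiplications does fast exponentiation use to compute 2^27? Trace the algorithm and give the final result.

Computing 2^27 by squaring (build up from 2^1; each line after the first costs one multiplication):

2^1 = 2
2^2 = (2^1)^2 = 2^2 = 4
2^3 = 2 * 2^2 = 2 * 4 = 8
2^6 = (2^3)^2 = 8^2 = 64
2^12 = (2^6)^2 = 64^2 = 4096
2^13 = 2 * 2^12 = 2 * 4096 = 8192
2^26 = (2^13)^2 = 8192^2 = 67108864
2^27 = 2 * 2^26 = 2 * 67108864 = 134217728

Result: 134217728
Multiplications needed: 7 (7 lines after 2^1)

2^27 = 134217728. Using exponentiation by squaring, this requires 7 multiplications. The key idea: if the exponent is even, square the half-power; if odd, multiply by the base once.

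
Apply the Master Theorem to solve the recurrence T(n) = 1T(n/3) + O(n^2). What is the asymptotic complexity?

Master Theorem for T(n) = 1T(n/3) + O(n^2):

a = 1, b = 3, c = 2
log_b(a) = log_3(1) = 0.0000

Case 3: c = 2 > log_3(1) = 0.0000
T(n) = O(n^2) = O(n^2)

For T(n) = 1T(n/3) + O(n^2): log_3(1) = 0.0000. This is Case 3 of the Master Theorem (c > log_b(a), work dominated by root), giving O(n^2).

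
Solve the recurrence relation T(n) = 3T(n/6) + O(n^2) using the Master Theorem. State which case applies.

Master Theorem for T(n) = 3T(n/6) + O(n^2):

a = 3, b = 6, c = 2
log_b(a) = log_6(3) = 0.6131

Case 3: c = 2 > log_6(3) = 0.6131
T(n) = O(n^2) = O(n^2)

For T(n) = 3T(n/6) + O(n^2): log_6(3) = 0.6131. This is Case 3 of the Master Theorem (c > log_b(a), work dominated by root), giving O(n^2).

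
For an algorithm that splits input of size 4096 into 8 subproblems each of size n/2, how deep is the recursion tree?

For divide and conquer with division factor 2:

Problem sizes at each level:
Level 0: 4096
Level 1: 2048
Level 2: 1024
Level 3: 512
Level 4: 256
Level 5: 128
Level 6: 64
Level 7: 32
Level 8: 16
Level 9: 8
Level 10: 4
Level 11: 2
Level 12: 1

The root is level 0 and the size-1 base case is level 12 (the tree spans levels 0 through 12, i.e. 13 levels counting the root), so the depth is the number of divisions: log_2(4096) = 12

The recursion tree depth is log_2(4096) = 12. At each level, the problem size is divided by 2, so it takes 12 divisions to reduce to a base case of size 1. The algorithm makes 8 recursive calls at each level.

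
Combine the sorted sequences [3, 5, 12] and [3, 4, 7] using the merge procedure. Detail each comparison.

Merging process:

Compare 3 vs 3: take 3 from left. Merged: [3]
Compare 5 vs 3: take 3 from right. Merged: [3, 3]
Compare 5 vs 4: take 4 from right. Merged: [3, 3, 4]
Compare 5 vs 7: take 5 from left. Merged: [3, 3, 4, 5]
Compare 12 vs 7: take 7 from right. Merged: [3, 3, 4, 5, 7]
Append remaining from left: [12]. Merged: [3, 3, 4, 5, 7, 12]

Final merged array: [3, 3, 4, 5, 7, 12]
Total comparisons: 5

The merged array is [3, 3, 4, 5, 7, 12], requiring 5 comparisons. The merge step runs in O(n) time where n is the total number of elements.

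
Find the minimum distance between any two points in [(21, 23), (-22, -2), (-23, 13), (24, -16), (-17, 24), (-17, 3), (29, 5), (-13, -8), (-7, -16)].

Computing all pairwise distances among 9 points:

d((21, 23), (-22, -2)) = 49.7393
d((21, 23), (-23, 13)) = 45.1221
d((21, 23), (24, -16)) = 39.1152
d((21, 23), (-17, 24)) = 38.0132
d((21, 23), (-17, 3)) = 42.9418
d((21, 23), (29, 5)) = 19.6977
d((21, 23), (-13, -8)) = 46.0109
d((21, 23), (-7, -16)) = 48.0104
d((-22, -2), (-23, 13)) = 15.0333
d((-22, -2), (24, -16)) = 48.0833
d((-22, -2), (-17, 24)) = 26.4764
d((-22, -2), (-17, 3)) = 7.0711 <-- minimum
d((-22, -2), (29, 5)) = 51.4782
d((-22, -2), (-13, -8)) = 10.8167
d((-22, -2), (-7, -16)) = 20.5183
d((-23, 13), (24, -16)) = 55.2268
d((-23, 13), (-17, 24)) = 12.53
d((-23, 13), (-17, 3)) = 11.6619
d((-23, 13), (29, 5)) = 52.6118
d((-23, 13), (-13, -8)) = 23.2594
d((-23, 13), (-7, -16)) = 33.121
d((24, -16), (-17, 24)) = 57.28
d((24, -16), (-17, 3)) = 45.1885
d((24, -16), (29, 5)) = 21.587
d((24, -16), (-13, -8)) = 37.855
d((24, -16), (-7, -16)) = 31.0
d((-17, 24), (-17, 3)) = 21.0
d((-17, 24), (29, 5)) = 49.7695
d((-17, 24), (-13, -8)) = 32.249
d((-17, 24), (-7, -16)) = 41.2311
d((-17, 3), (29, 5)) = 46.0435
d((-17, 3), (-13, -8)) = 11.7047
d((-17, 3), (-7, -16)) = 21.4709
d((29, 5), (-13, -8)) = 43.9659
d((29, 5), (-7, -16)) = 41.6773
d((-13, -8), (-7, -16)) = 10.0

Closest pair: (-22, -2) and (-17, 3) with distance 7.0711

The closest pair is (-22, -2) and (-17, 3) with Euclidean distance 7.0711. For 9 points, brute-force pairwise comparison is shown above. For large n, the divide-and-conquer algorithm (sort by x, recurse on halves, check the dividing strip) achieves O(n log n).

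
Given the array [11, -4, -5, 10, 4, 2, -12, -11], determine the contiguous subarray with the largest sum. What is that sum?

Using Kadane's algorithm on [11, -4, -5, 10, 4, 2, -12, -11]:

Scanning through the array:
Position 1 (value -4): max_ending_here = 7, max_so_far = 11
Position 2 (value -5): max_ending_here = 2, max_so_far = 11
Position 3 (value 10): max_ending_here = 12, max_so_far = 12
Position 4 (value 4): max_ending_here = 16, max_so_far = 16
Position 5 (value 2): max_ending_here = 18, max_so_far = 18
Position 6 (value -12): max_ending_here = 6, max_so_far = 18
Position 7 (value -11): max_ending_here = -5, max_so_far = 18

Maximum subarray: [11, -4, -5, 10, 4, 2]
Maximum sum: 18

The maximum subarray is [11, -4, -5, 10, 4, 2] with sum 18. This subarray runs from index 0 to index 5.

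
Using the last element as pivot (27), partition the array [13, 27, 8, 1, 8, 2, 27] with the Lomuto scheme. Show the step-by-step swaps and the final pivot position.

Lomuto partition with pivot = 27:

Initial array: [13, 27, 8, 1, 8, 2, 27]

arr[0]=13 <= 27: swap with position 0, array becomes [13, 27, 8, 1, 8, 2, 27]
arr[1]=27 <= 27: swap with position 1, array becomes [13, 27, 8, 1, 8, 2, 27]
arr[2]=8 <= 27: swap with position 2, array becomes [13, 27, 8, 1, 8, 2, 27]
arr[3]=1 <= 27: swap with position 3, array becomes [13, 27, 8, 1, 8, 2, 27]
arr[4]=8 <= 27: swap with position 4, array becomes [13, 27, 8, 1, 8, 2, 27]
arr[5]=2 <= 27: swap with position 5, array becomes [13, 27, 8, 1, 8, 2, 27]

Place pivot at position 6: [13, 27, 8, 1, 8, 2, 27]
Pivot position: 6

After partitioning with pivot 27, the array becomes [13, 27, 8, 1, 8, 2, 27]. The pivot is placed at index 6. All elements to the left of the pivot are <= 27, and all elements to the right are > 27.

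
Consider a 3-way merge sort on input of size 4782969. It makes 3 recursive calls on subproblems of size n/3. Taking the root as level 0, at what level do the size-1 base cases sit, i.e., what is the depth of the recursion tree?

For divide and conquer with division factor 3:

Problem sizes at each level:
Level 0: 4782969
Level 1: 1594323
Level 2: 531441
Level 3: 177147
Level 4: 59049
Level 5: 19683
Level 6: 6561
Level 7: 2187
Level 8: 729
Level 9: 243
Level 10: 81
Level 11: 27
Level 12: 9
Level 13: 3
Level 14: 1

The root is level 0 and the size-1 base case is level 14 (the tree spans levels 0 through 14, i.e. 15 levels counting the root), so the depth is the number of divisions: log_3(4782969) = 14

The recursion tree depth is log_3(4782969) = 14. At each level, the problem size is divided by 3, so it takes 14 divisions to reduce to a base case of size 1. The algorithm makes 3 recursive calls at each level.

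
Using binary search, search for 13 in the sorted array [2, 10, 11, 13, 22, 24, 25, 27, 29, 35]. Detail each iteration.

Binary search for 13 in [2, 10, 11, 13, 22, 24, 25, 27, 29, 35]:

lo=0, hi=9, mid=4, arr[mid]=22 -> 22 > 13, search left half
lo=0, hi=3, mid=1, arr[mid]=10 -> 10 < 13, search right half
lo=2, hi=3, mid=2, arr[mid]=11 -> 11 < 13, search right half
lo=3, hi=3, mid=3, arr[mid]=13 -> Found target at index 3!

Binary search finds 13 at index 3 after 4 comparisons. The search repeatedly halves the search space by comparing with the middle element.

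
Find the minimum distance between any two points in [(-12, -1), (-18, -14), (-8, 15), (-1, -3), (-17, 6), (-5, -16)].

Computing all pairwise distances among 6 points:

d((-12, -1), (-18, -14)) = 14.3178
d((-12, -1), (-8, 15)) = 16.4924
d((-12, -1), (-1, -3)) = 11.1803
d((-12, -1), (-17, 6)) = 8.6023 <-- minimum
d((-12, -1), (-5, -16)) = 16.5529
d((-18, -14), (-8, 15)) = 30.6757
d((-18, -14), (-1, -3)) = 20.2485
d((-18, -14), (-17, 6)) = 20.025
d((-18, -14), (-5, -16)) = 13.1529
d((-8, 15), (-1, -3)) = 19.3132
d((-8, 15), (-17, 6)) = 12.7279
d((-8, 15), (-5, -16)) = 31.1448
d((-1, -3), (-17, 6)) = 18.3576
d((-1, -3), (-5, -16)) = 13.6015
d((-17, 6), (-5, -16)) = 25.0599

Closest pair: (-12, -1) and (-17, 6) with distance 8.6023

The closest pair is (-12, -1) and (-17, 6) with Euclidean distance 8.6023. For 6 points, brute-force pairwise comparison is shown above. For large n, the divide-and-conquer algorithm (sort by x, recurse on halves, check the dividing strip) achieves O(n log n).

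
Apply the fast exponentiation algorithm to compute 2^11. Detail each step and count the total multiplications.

Computing 2^11 by squaring (build up from 2^1; each line after the first costs one multiplication):

2^1 = 2
2^2 = (2^1)^2 = 2^2 = 4
2^4 = (2^2)^2 = 4^2 = 16
2^5 = 2 * 2^4 = 2 * 16 = 32
2^10 = (2^5)^2 = 32^2 = 1024
2^11 = 2 * 2^10 = 2 * 1024 = 2048

Result: 2048
Multiplications needed: 5 (5 lines after 2^1)

2^11 = 2048. Using exponentiation by squaring, this requires 5 multiplications. The key idea: if the exponent is even, square the half-power; if odd, multiply by the base once.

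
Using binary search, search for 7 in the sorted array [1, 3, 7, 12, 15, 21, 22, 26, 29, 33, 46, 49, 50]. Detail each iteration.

Binary search for 7 in [1, 3, 7, 12, 15, 21, 22, 26, 29, 33, 46, 49, 50]:

lo=0, hi=12, mid=6, arr[mid]=22 -> 22 > 7, search left half
lo=0, hi=5, mid=2, arr[mid]=7 -> Found target at index 2!

Binary search finds 7 at index 2 after 2 comparisons. The search repeatedly halves the search space by comparing with the middle element.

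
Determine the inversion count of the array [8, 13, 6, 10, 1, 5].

Finding inversions in [8, 13, 6, 10, 1, 5]:

(0, 2): arr[0]=8 > arr[2]=6
(0, 4): arr[0]=8 > arr[4]=1
(0, 5): arr[0]=8 > arr[5]=5
(1, 2): arr[1]=13 > arr[2]=6
(1, 3): arr[1]=13 > arr[3]=10
(1, 4): arr[1]=13 > arr[4]=1
(1, 5): arr[1]=13 > arr[5]=5
(2, 4): arr[2]=6 > arr[4]=1
(2, 5): arr[2]=6 > arr[5]=5
(3, 4): arr[3]=10 > arr[4]=1
(3, 5): arr[3]=10 > arr[5]=5

Total inversions: 11

The array has 11 inversion(s): (0,2), (0,4), (0,5), (1,2), (1,3), (1,4), (1,5), (2,4), (2,5), (3,4), (3,5). Each pair (i,j) satisfies i < j and arr[i] > arr[j].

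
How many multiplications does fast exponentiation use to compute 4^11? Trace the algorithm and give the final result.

Computing 4^11 by squaring (build up from 4^1; each line after the first costs one multiplication):

4^1 = 4
4^2 = (4^1)^2 = 4^2 = 16
4^4 = (4^2)^2 = 16^2 = 256
4^5 = 4 * 4^4 = 4 * 256 = 1024
4^10 = (4^5)^2 = 1024^2 = 1048576
4^11 = 4 * 4^10 = 4 * 1048576 = 4194304

Result: 4194304
Multiplications needed: 5 (5 lines after 4^1)

4^11 = 4194304. Using exponentiation by squaring, this requires 5 multiplications. The key idea: if the exponent is even, square the half-power; if odd, multiply by the base once.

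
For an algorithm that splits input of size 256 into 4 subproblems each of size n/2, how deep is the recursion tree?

For divide and conquer with division factor 2:

Problem sizes at each level:
Level 0: 256
Level 1: 128
Level 2: 64
Level 3: 32
Level 4: 16
Level 5: 8
Level 6: 4
Level 7: 2
Level 8: 1

The root is level 0 and the size-1 base case is level 8 (the tree spans levels 0 through 8, i.e. 9 levels counting the root), so the depth is the number of divisions: log_2(256) = 8

The recursion tree depth is log_2(256) = 8. At each level, the problem size is divided by 2, so it takes 8 divisions to reduce to a base case of size 1. The algorithm makes 4 recursive calls at each level.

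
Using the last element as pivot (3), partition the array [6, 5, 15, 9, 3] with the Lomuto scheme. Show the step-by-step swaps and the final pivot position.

Lomuto partition with pivot = 3:

Initial array: [6, 5, 15, 9, 3]

arr[0]=6 > 3: no swap
arr[1]=5 > 3: no swap
arr[2]=15 > 3: no swap
arr[3]=9 > 3: no swap

Place pivot at position 0: [3, 5, 15, 9, 6]
Pivot position: 0

After partitioning with pivot 3, the array becomes [3, 5, 15, 9, 6]. The pivot is placed at index 0. All elements to the left of the pivot are <= 3, and all elements to the right are > 3.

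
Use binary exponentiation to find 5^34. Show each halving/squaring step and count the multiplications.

Computing 5^34 by squaring (build up from 5^1; each line after the first costs one multiplication):

5^1 = 5
5^2 = (5^1)^2 = 5^2 = 25
5^4 = (5^2)^2 = 25^2 = 625
5^8 = (5^4)^2 = 625^2 = 390625
5^16 = (5^8)^2 = 390625^2 = 152587890625
5^17 = 5 * 5^16 = 5 * 152587890625 = 762939453125
5^34 = (5^17)^2 = 762939453125^2 = 582076609134674072265625

Result: 582076609134674072265625
Multiplications needed: 6 (6 lines after 5^1)

5^34 = 582076609134674072265625. Using exponentiation by squaring, this requires 6 multiplications. The key idea: if the exponent is even, square the half-power; if odd, multiply by the base once.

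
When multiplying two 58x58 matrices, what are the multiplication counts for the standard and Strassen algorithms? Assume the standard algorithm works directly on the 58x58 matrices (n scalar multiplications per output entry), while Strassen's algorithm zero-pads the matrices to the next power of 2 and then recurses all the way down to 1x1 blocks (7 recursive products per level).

Matrix multiplication for 58x58 matrices:

Strassen's algorithm requires power-of-2 dimensions. Pad 58x58 to 64x64 (next power of 2).

Standard algorithm: 58^3 = 195112 multiplications
Strassen's algorithm: 7^(log2(64)) = 7^6 = 117649 multiplications
Savings: 195112 - 117649 = 77463 multiplications

Standard: 195112 multiplications (58^3). Strassen: 117649 multiplications (7^6, after padding to 64x64). Strassen reduces 8 recursive multiplications to 7 at each level.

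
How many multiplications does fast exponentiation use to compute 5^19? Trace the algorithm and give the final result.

Computing 5^19 by squaring (build up from 5^1; each line after the first costs one multiplication):

5^1 = 5
5^2 = (5^1)^2 = 5^2 = 25
5^4 = (5^2)^2 = 25^2 = 625
5^8 = (5^4)^2 = 625^2 = 390625
5^9 = 5 * 5^8 = 5 * 390625 = 1953125
5^18 = (5^9)^2 = 1953125^2 = 3814697265625
5^19 = 5 * 5^18 = 5 * 3814697265625 = 19073486328125

Result: 19073486328125
Multiplications needed: 6 (6 lines after 5^1)

5^19 = 19073486328125. Using exponentiation by squaring, this requires 6 multiplications. The key idea: if the exponent is even, square the half-power; if odd, multiply by the base once.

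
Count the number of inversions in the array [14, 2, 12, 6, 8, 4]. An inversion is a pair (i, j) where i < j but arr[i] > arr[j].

Finding inversions in [14, 2, 12, 6, 8, 4]:

(0, 1): arr[0]=14 > arr[1]=2
(0, 2): arr[0]=14 > arr[2]=12
(0, 3): arr[0]=14 > arr[3]=6
(0, 4): arr[0]=14 > arr[4]=8
(0, 5): arr[0]=14 > arr[5]=4
(2, 3): arr[2]=12 > arr[3]=6
(2, 4): arr[2]=12 > arr[4]=8
(2, 5): arr[2]=12 > arr[5]=4
(3, 5): arr[3]=6 > arr[5]=4
(4, 5): arr[4]=8 > arr[5]=4

Total inversions: 10

The array has 10 inversion(s): (0,1), (0,2), (0,3), (0,4), (0,5), (2,3), (2,4), (2,5), (3,5), (4,5). Each pair (i,j) satisfies i < j and arr[i] > arr[j].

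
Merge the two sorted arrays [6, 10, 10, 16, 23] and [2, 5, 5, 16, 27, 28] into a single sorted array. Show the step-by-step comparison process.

Merging process:

Compare 6 vs 2: take 2 from right. Merged: [2]
Compare 6 vs 5: take 5 from right. Merged: [2, 5]
Compare 6 vs 5: take 5 from right. Merged: [2, 5, 5]
Compare 6 vs 16: take 6 from left. Merged: [2, 5, 5, 6]
Compare 10 vs 16: take 10 from left. Merged: [2, 5, 5, 6, 10]
Compare 10 vs 16: take 10 from left. Merged: [2, 5, 5, 6, 10, 10]
Compare 16 vs 16: take 16 from left. Merged: [2, 5, 5, 6, 10, 10, 16]
Compare 23 vs 16: take 16 from right. Merged: [2, 5, 5, 6, 10, 10, 16, 16]
Compare 23 vs 27: take 23 from left. Merged: [2, 5, 5, 6, 10, 10, 16, 16, 23]
Append remaining from right: [27, 28]. Merged: [2, 5, 5, 6, 10, 10, 16, 16, 23, 27, 28]

Final merged array: [2, 5, 5, 6, 10, 10, 16, 16, 23, 27, 28]
Total comparisons: 9

The merged array is [2, 5, 5, 6, 10, 10, 16, 16, 23, 27, 28], requiring 9 comparisons. The merge step runs in O(n) time where n is the total number of elements.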